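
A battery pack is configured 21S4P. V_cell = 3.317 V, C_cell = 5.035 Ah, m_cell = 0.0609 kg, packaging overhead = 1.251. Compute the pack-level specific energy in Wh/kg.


Step 1: V_pack = 21 * 3.317 = 69.657 V
Step 2: C_pack = 4 * 5.035 = 20.14 Ah
Step 3: E_pack = V_pack * C_pack = 69.657 * 20.14 = 1402.9 Wh
Step 4: m_pack = 21 * 4 * 0.0609 * 1.251 = 6.3996 kg
Step 5: ED = E_pack / m_pack = 1402.9 / 6.3996 = 219.2 Wh/kg

219.2 Wh/kg


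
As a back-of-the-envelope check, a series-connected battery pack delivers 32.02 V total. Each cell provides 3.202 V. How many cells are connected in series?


n = V_pack / V_cell = 32.02 / 3.202 = 10

10


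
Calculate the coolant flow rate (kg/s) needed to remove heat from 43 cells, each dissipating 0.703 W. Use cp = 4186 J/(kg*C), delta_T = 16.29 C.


Q_total = 43 * 0.703 = 30.229 W
m_dot = Q_total / (cp * dT) = 30.229 / (4186 * 16.29) = 4.433e-04 kg/s

4.433e-04 kg/s


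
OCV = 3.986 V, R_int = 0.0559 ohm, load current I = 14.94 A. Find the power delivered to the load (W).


Step 1: V_terminal = OCV - I*R = 3.986 - 14.94 * 0.0559 = 3.1509 V
Step 2: P_out = V_terminal * I = 3.1509 * 14.94 = 47.07 W

47.07 W


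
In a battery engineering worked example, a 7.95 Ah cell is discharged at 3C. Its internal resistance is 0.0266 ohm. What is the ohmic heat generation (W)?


Step 1: I = C_rate * capacity = 3 * 7.95 = 23.85 A
Step 2: Q = I^2 * R = 23.85^2 * 0.0266 = 568.82 * 0.0266 = 15.13 W

15.13 W


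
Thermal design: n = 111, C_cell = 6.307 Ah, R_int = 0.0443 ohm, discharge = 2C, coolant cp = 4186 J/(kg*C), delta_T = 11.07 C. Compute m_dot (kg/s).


Step 1: I = 2 * 6.307 = 12.614 A
Step 2: Q_cell = I^2 * R = 12.614^2 * 0.0443 = 7.0487 W
Step 3: Q_total = 111 * 7.0487 = 782.41 W
Step 4: m_dot = Q_total / (cp * dT) = 782.41 / (4186 * 11.07) = 0.01688 kg/s

0.01688 kg/s


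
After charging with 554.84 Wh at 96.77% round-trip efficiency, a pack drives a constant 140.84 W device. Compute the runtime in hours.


Step 1: E_discharge = eta/100 * E_charge = 96.77/100 * 554.84 = 536.92 Wh
Step 2: t = E_discharge / P = 536.92 / 140.84 = 3.812 hr

3.812 hr


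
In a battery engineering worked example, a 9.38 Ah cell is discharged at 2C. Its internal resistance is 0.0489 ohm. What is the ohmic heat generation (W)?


Step 1: I = C_rate * capacity = 2 * 9.38 = 18.76 A
Step 2: Q = I^2 * R = 18.76^2 * 0.0489 = 351.94 * 0.0489 = 17.21 W

17.21 W


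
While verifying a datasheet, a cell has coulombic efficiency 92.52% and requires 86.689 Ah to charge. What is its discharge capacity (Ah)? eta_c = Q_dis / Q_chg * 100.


Q_dis = eta/100 * Q_chg = 92.52/100 * 86.689 = 80.20 Ah

80.20 Ah


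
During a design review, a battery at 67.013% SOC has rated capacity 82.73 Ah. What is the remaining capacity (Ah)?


remaining = SOC / 100 * total = 67.013 / 100 * 82.73 = 55.44 Ah

55.44 Ah


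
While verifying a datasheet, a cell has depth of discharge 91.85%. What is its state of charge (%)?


SOC = 100 - DOD = 100 - 91.85 = 8.15%

8.15%


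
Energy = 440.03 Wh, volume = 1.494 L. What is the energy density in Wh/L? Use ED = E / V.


ED = E / V = 440.03 / 1.494 = 294.5 Wh/L

294.5 Wh/L


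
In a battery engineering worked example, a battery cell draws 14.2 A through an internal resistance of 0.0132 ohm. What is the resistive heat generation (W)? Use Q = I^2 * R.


I^2 = 201.64
Q = 201.64 * 0.0132 = 2.662 W

2.662 W


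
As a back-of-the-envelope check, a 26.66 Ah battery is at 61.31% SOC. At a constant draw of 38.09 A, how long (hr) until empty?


Step 1: remaining = SOC/100 * C_total = 61.31/100 * 26.66 = 16.345 Ah
Step 2: t = remaining / I = 16.345 / 38.09 = 0.4291 hr

0.4291 hr


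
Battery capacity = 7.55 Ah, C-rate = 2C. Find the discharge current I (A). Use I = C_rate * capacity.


I = C_rate * capacity = 2 * 7.55 = 15.1 A

15.1 A


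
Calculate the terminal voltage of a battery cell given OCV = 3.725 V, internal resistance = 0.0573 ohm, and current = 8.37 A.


IR drop = 8.37 * 0.0573 = 0.4796 V
V = 3.725 - 0.4796 = 3.245 V

3.245 V


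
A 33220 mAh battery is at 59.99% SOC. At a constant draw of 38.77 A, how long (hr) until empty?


Convert: C_total = 33220 mAh = 33.22 Ah
Step 1: remaining = SOC/100 * C_total = 59.99/100 * 33.22 = 19.929 Ah
Step 2: t = remaining / I = 19.929 / 38.77 = 0.5140 hr

0.5140 hr


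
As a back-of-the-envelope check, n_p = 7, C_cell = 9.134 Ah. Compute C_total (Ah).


C_total = 7 * 9.134 = 63.938 Ah

63.938 Ah


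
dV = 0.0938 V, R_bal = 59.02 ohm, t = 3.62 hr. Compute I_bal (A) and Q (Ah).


First, Ohm's law: I_bal = 0.0938 V / 59.02 ohm = 0.0015893 A
Then Q = I * t = 0.0015893 A * 3.62 hr = 0.005753 Ah

I=0.0015893 A, Q=0.005753 Ah


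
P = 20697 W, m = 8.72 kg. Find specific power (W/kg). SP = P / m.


SP = P / m = 20697 / 8.72 = 2374 W/kg

2374 W/kg


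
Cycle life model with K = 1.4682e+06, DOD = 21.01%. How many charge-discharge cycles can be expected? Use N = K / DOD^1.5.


Step 1: DOD^1.5 = 21.01^1.5 = 96.303
Step 2: N = 1.4682e+06 / 96.303 = 15250 cycles

15250 cycles


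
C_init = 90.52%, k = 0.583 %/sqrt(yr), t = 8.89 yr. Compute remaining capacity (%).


Step 1: sqrt(8.89 yr) = 2.9816
Step 2: drop = 0.583 * 2.9816 = 1.7383
Step 3: C_final = 90.52 - 1.7383 = 88.78%

88.78%


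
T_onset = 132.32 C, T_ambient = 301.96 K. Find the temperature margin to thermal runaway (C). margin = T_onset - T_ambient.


Convert: T_ambient = 301.96 K = 28.81 C
margin = 132.32 - 28.81 = 103.51 C

103.51 C


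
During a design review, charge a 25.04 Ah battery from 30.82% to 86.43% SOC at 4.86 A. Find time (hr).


Step 1: dSOC = 86.43% - 30.82% = 55.61%
Step 2: delta_Ah = 25.04 * 55.61 / 100 = 13.925 Ah
Step 3: t = 13.925 / 4.86 = 2.865 hr

2.865 hr


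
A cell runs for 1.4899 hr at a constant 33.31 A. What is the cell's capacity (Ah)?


C = I * t = 33.31 * 1.4899 = 49.63 Ah

49.63 Ah


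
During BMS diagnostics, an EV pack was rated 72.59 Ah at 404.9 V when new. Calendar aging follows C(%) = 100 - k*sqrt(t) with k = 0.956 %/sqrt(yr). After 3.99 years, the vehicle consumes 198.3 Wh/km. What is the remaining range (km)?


Step 1: capacity retention = 100 - 0.956 * sqrt(3.99) = 100 - 0.956 * 1.9975 = 98.09%
Step 2: C_now = 72.59 * 98.09/100 = 71.204 Ah
Step 3: E_pack = V * C_now = 404.9 * 71.204 = 28830 Wh
Step 4: range = E_pack / consumption = 28830 / 198.3 = 145.4 km

145.4 km


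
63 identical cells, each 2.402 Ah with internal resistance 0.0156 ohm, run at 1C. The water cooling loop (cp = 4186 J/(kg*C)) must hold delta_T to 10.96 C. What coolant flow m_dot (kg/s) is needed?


Step 1: I = 1 * 2.402 = 2.402 A
Step 2: Q_cell = I^2 * R = 2.402^2 * 0.0156 = 0.090006 W
Step 3: Q_total = 63 * 0.090006 = 5.6704 W
Step 4: m_dot = Q_total / (cp * dT) = 5.6704 / (4186 * 10.96) = 1.236e-04 kg/s

1.236e-04 kg/s


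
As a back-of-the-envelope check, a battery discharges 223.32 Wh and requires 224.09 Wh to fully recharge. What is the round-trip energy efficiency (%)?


Round-trip efficiency = 223.32/224.09 * 100% = 99.66%

99.66%


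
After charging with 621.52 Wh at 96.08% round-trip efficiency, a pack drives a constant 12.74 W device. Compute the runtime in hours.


Step 1: E_discharge = eta/100 * E_charge = 96.08/100 * 621.52 = 597.16 Wh
Step 2: t = E_discharge / P = 597.16 / 12.74 = 46.87 hr

46.87 hr


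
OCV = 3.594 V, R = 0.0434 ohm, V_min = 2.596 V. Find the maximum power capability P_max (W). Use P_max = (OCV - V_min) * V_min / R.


dV = OCV - V_min = 0.998 V (so I_max = dV / R)
P_max = dV * V_min / R = 0.998 * 2.596 / 0.0434 = 59.70 W

59.70 W


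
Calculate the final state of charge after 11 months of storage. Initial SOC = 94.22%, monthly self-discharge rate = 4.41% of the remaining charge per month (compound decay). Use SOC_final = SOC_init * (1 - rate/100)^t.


decay = (1 - 4.41/100)^11 = 0.60889
SOC_final = 94.22 * 0.60889 = 57.37%

57.37%


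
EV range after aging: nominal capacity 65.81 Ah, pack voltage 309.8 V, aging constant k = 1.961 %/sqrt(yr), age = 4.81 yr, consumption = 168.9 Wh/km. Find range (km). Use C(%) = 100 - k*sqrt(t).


Step 1: capacity retention = 100 - 1.961 * sqrt(4.81) = 100 - 1.961 * 2.1932 = 95.699%
Step 2: C_now = 65.81 * 95.699/100 = 62.98 Ah
Step 3: E_pack = V * C_now = 309.8 * 62.98 = 19511 Wh
Step 4: range = E_pack / consumption = 19511 / 168.9 = 115.5 km

115.5 km


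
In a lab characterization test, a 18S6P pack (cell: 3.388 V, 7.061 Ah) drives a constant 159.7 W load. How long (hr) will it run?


Step 1: E_pack = Ns * V_cell * Np * C_cell = 18 * 3.388 * 6 * 7.061 = 2583.6 Wh
Step 2: t = E_pack / P = 2583.6 / 159.7 = 16.18 hr

16.18 hr


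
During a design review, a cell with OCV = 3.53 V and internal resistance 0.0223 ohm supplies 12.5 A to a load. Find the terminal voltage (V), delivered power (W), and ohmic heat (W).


Step 1: V_terminal = OCV - I*R = 3.53 - 12.5 * 0.0223 = 3.2513 V
Step 2: P_out = V_terminal * I = 3.2513 * 12.5 = 40.64 W
Step 3: Q = I^2 * R = 12.5^2 * 0.0223 = 3.484 W

V=3.2513 V, P=40.64 W, Q=3.484 W


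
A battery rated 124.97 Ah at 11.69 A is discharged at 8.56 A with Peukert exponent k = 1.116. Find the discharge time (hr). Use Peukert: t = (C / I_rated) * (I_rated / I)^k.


Step 1: t_rated = C / I_rated = 124.97 / 11.69 = 10.69 hr
Step 2: ratio = 11.69 / 8.56 = 1.3657
Step 3: ratio^k = 1.3657^1.116 = 1.416
Step 4: t = t_rated * ratio^k = 10.69 * 1.416 = 15.14 hr

15.14 hr


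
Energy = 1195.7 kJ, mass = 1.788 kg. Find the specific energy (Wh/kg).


Convert: E = 1195.7 kJ = 332.14 Wh
ED = E / m = 332.14 / 1.788 = 185.8 Wh/kg

185.8 Wh/kg


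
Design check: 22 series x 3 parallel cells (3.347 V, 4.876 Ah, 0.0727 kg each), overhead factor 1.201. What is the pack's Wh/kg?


Step 1: V_pack = 22 * 3.347 = 73.634 V
Step 2: C_pack = 3 * 4.876 = 14.628 Ah
Step 3: E_pack = V_pack * C_pack = 73.634 * 14.628 = 1077.1 Wh
Step 4: m_pack = 22 * 3 * 0.0727 * 1.201 = 5.7626 kg
Step 5: ED = E_pack / m_pack = 1077.1 / 5.7626 = 186.9 Wh/kg

186.9 Wh/kg


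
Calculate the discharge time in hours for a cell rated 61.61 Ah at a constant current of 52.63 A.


Runtime = 61.61 Ah / 52.63 A = 1.171 hr

1.171 hr


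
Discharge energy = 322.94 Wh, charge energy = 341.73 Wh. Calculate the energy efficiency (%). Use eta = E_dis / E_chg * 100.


Round-trip efficiency = 322.94/341.73 * 100% = 94.50%

94.50%


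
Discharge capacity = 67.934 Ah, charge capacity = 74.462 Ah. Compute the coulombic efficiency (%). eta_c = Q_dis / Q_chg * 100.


eta_c = Q_dis / Q_chg * 100 = 67.934 / 74.462 * 100 = 91.23%

91.23%


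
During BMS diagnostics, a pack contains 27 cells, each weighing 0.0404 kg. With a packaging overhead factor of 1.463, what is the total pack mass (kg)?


Cell mass sum = 27 * 0.0404 = 1.0908 kg
With overhead 1.463: m_pack = 1.0908 * 1.463 = 1.596 kg

1.596 kg


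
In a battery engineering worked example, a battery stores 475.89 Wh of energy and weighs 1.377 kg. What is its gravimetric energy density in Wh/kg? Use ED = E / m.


Specific energy = 475.89 Wh / 1.377 kg = 345.6 Wh/kg

345.6 Wh/kg


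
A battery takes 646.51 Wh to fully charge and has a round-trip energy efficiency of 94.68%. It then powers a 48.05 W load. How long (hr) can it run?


Step 1: E_discharge = eta/100 * E_charge = 94.68/100 * 646.51 = 612.12 Wh
Step 2: t = E_discharge / P = 612.12 / 48.05 = 12.74 hr

12.74 hr


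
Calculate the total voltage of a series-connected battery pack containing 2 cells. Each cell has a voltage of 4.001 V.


V_pack = n * V_cell = 2 * 4.001 = 8.002 V

8.002 V


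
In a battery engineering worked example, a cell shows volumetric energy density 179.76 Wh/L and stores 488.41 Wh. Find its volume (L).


V = E / ED = 488.41 / 179.76 = 2.717 L

2.717 L


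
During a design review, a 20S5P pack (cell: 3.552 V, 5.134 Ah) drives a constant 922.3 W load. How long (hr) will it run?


Step 1: E_pack = Ns * V_cell * Np * C_cell = 20 * 3.552 * 5 * 5.134 = 1823.6 Wh
Step 2: t = E_pack / P = 1823.6 / 922.3 = 1.977 hr

1.977 hr


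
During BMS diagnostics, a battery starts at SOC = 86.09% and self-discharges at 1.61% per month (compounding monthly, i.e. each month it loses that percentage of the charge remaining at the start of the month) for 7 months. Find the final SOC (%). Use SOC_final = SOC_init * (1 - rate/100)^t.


Monthly retention factor = 1 - 1.61/100 = 0.9839
Over 7 months: factor^7 = 0.8926
SOC_final = 86.09 * 0.8926 = 76.84%

76.84%


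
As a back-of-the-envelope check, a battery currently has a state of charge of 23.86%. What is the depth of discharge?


DOD = 100 - SOC = 100 - 23.86 = 76.14%

76.14%


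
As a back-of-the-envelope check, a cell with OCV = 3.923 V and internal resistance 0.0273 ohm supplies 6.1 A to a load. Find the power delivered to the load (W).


Step 1: V_terminal = OCV - I*R = 3.923 - 6.1 * 0.0273 = 3.7565 V
Step 2: P_out = V_terminal * I = 3.7565 * 6.1 = 22.91 W

22.91 W


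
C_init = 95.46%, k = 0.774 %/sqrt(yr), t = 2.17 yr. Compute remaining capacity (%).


sqrt(t) = sqrt(2.17) = 1.4731
C_final = 95.46 - 0.774 * 1.4731 = 94.32%

94.32%


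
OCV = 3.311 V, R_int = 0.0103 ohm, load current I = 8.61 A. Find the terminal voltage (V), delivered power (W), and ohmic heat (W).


Step 1: V_terminal = OCV - I*R = 3.311 - 8.61 * 0.0103 = 3.2223 V
Step 2: P_out = V_terminal * I = 3.2223 * 8.61 = 27.74 W
Step 3: Q = I^2 * R = 8.61^2 * 0.0103 = 0.7636 W

V=3.2223 V, P=27.74 W, Q=0.7636 W


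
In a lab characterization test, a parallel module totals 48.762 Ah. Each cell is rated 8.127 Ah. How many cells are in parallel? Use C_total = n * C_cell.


n = C_total / C_cell = 48.762 / 8.127 = 6

6


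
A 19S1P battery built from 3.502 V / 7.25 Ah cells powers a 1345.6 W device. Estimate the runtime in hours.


Step 1: E_pack = Ns * V_cell * Np * C_cell = 19 * 3.502 * 1 * 7.25 = 482.4 Wh
Step 2: t = E_pack / P = 482.4 / 1345.6 = 0.3585 hr

0.3585 hr


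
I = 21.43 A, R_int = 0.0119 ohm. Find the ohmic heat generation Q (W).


I^2 = 459.24
Q = 459.24 * 0.0119 = 5.465 W

5.465 W


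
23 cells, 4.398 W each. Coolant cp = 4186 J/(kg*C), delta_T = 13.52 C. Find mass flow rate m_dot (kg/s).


Step 1: Total heat Q = 23 * 4.398 W = 101.15 W
Step 2: denom = cp * dT = 4186 * 13.52 = 56595
Step 3: m_dot = 101.15 / 56595 = 0.001787 kg/s

0.001787 kg/s


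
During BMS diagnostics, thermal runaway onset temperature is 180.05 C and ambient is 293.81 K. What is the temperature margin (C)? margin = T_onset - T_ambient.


Convert: T_ambient = 293.81 K = 20.66 C
margin = 180.05 - 20.66 = 159.39 C

159.39 C


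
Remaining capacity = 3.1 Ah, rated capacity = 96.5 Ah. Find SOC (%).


SOC = (remaining / total) * 100 = (3.1 / 96.5) * 100 = 3.212%

3.212%


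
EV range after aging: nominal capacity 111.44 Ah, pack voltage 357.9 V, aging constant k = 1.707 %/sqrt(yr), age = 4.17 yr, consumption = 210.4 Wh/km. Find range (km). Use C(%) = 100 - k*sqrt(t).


Step 1: capacity retention = 100 - 1.707 * sqrt(4.17) = 100 - 1.707 * 2.0421 = 96.514%
Step 2: C_now = 111.44 * 96.514/100 = 107.56 Ah
Step 3: E_pack = V * C_now = 357.9 * 107.56 = 38496 Wh
Step 4: range = E_pack / consumption = 38496 / 210.4 = 183.0 km

183.0 km


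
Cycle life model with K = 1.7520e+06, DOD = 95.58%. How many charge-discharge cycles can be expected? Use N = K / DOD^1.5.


DOD^1.5 = 934.44
N = K / DOD^1.5 = 1.7520e+06 / 934.44 = 1875

1875 cycles


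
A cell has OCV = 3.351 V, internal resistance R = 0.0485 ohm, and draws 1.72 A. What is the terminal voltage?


IR drop = 1.72 * 0.0485 = 0.08342 V
V = 3.351 - 0.08342 = 3.268 V

3.268 V


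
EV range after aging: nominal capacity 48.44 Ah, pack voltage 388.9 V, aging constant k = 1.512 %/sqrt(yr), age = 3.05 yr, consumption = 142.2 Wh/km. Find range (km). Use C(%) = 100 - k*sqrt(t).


Step 1: capacity retention = 100 - 1.512 * sqrt(3.05) = 100 - 1.512 * 1.7464 = 97.359%
Step 2: C_now = 48.44 * 97.359/100 = 47.161 Ah
Step 3: E_pack = V * C_now = 388.9 * 47.161 = 18341 Wh
Step 4: range = E_pack / consumption = 18341 / 142.2 = 129.0 km

129.0 km


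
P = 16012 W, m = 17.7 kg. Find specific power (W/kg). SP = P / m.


SP = P / m = 16012 / 17.7 = 904.6 W/kg

904.6 W/kg


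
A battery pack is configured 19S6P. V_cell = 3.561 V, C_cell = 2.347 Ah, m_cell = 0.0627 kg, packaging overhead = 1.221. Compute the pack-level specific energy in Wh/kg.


Step 1: V_pack = 19 * 3.561 = 67.659 V
Step 2: C_pack = 6 * 2.347 = 14.082 Ah
Step 3: E_pack = V_pack * C_pack = 67.659 * 14.082 = 952.77 Wh
Step 4: m_pack = 19 * 6 * 0.0627 * 1.221 = 8.7275 kg
Step 5: ED = E_pack / m_pack = 952.77 / 8.7275 = 109.2 Wh/kg

109.2 Wh/kg


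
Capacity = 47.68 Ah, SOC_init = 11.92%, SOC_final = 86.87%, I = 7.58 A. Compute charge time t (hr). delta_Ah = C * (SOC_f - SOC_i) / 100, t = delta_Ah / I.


delta_Ah = 47.68 * (86.87 - 11.92) / 100 = 35.736 Ah
t = delta_Ah / I = 35.736 / 7.58 = 4.715 hr

4.715 hr


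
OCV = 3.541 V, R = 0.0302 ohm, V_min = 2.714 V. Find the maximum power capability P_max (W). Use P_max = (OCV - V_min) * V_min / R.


dV = OCV - V_min = 0.827 V (so I_max = dV / R)
P_max = dV * V_min / R = 0.827 * 2.714 / 0.0302 = 74.32 W

74.32 W


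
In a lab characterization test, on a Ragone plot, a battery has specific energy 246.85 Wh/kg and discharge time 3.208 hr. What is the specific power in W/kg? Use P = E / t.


Specific power = 246.85 Wh/kg / 3.208 hr = 76.95 W/kg

76.95 W/kg


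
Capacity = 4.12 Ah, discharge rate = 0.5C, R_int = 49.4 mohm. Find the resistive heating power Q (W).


Convert: R = 49.4 mohm = 0.0494 ohm
Step 1: I = C_rate * capacity = 0.5 * 4.12 = 2.06 A
Step 2: Q = I^2 * R = 2.06^2 * 0.0494 = 4.2436 * 0.0494 = 0.2096 W

0.2096 W


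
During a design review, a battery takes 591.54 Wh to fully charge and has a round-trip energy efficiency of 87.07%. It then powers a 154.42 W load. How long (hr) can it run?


Step 1: E_discharge = eta/100 * E_charge = 87.07/100 * 591.54 = 515.05 Wh
Step 2: t = E_discharge / P = 515.05 / 154.42 = 3.335 hr

3.335 hr


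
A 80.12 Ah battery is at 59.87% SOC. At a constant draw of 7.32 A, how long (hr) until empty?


Step 1: remaining = SOC/100 * C_total = 59.87/100 * 80.12 = 47.968 Ah
Step 2: t = remaining / I = 47.968 / 7.32 = 6.553 hr

6.553 hr


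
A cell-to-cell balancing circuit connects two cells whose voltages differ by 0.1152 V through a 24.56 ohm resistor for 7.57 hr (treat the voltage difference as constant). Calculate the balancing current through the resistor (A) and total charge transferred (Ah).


First, Ohm's law: I_bal = 0.1152 V / 24.56 ohm = 0.0046906 A
Then Q = I * t = 0.0046906 A * 7.57 hr = 0.03551 Ah

I=0.0046906 A, Q=0.03551 Ah


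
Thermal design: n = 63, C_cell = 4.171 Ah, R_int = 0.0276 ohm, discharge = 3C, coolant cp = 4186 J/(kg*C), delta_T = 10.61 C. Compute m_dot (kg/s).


Step 1: I = 3 * 4.171 = 12.513 A
Step 2: Q_cell = I^2 * R = 12.513^2 * 0.0276 = 4.3215 W
Step 3: Q_total = 63 * 4.3215 = 272.25 W
Step 4: m_dot = Q_total / (cp * dT) = 272.25 / (4186 * 10.61) = 0.006130 kg/s

0.006130 kg/s


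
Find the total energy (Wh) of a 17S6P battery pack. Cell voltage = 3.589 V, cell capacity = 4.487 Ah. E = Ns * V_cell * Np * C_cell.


V_pack = 17 * 3.589 = 61.013 V
C_pack = 6 * 4.487 = 26.922 Ah
E = V_pack * C_pack = 61.013 * 26.922 = 1643 Wh

1643 Wh


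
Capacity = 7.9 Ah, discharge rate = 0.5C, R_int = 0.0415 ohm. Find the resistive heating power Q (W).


Step 1: I = C_rate * capacity = 0.5 * 7.9 = 3.95 A
Step 2: Q = I^2 * R = 3.95^2 * 0.0415 = 15.603 * 0.0415 = 0.6475 W

0.6475 W


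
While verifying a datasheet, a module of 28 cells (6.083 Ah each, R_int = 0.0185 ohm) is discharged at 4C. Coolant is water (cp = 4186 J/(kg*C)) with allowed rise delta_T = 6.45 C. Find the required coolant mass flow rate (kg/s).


Step 1: I = 4 * 6.083 = 24.332 A
Step 2: Q_cell = I^2 * R = 24.332^2 * 0.0185 = 10.953 W
Step 3: Q_total = 28 * 10.953 = 306.68 W
Step 4: m_dot = Q_total / (cp * dT) = 306.68 / (4186 * 6.45) = 0.01136 kg/s

0.01136 kg/s


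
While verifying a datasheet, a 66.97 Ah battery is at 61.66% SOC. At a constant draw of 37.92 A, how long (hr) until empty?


Step 1: remaining = SOC/100 * C_total = 61.66/100 * 66.97 = 41.294 Ah
Step 2: t = remaining / I = 41.294 / 37.92 = 1.089 hr

1.089 hr


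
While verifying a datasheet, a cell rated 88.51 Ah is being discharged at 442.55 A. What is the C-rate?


C_rate = I / capacity = 442.55 / 88.51 = 5C

5C


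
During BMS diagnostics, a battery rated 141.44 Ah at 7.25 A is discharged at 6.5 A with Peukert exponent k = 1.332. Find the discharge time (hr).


Step 1: t_rated = C / I_rated = 141.44 / 7.25 = 19.509 hr
Step 2: ratio = 7.25 / 6.5 = 1.1154
Step 3: ratio^k = 1.1154^1.332 = 1.1566
Step 4: t = t_rated * ratio^k = 19.509 * 1.1566 = 22.56 hr

22.56 hr


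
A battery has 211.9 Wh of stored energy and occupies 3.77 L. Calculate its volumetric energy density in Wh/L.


ED = E / V = 211.9 / 3.77 = 56.21 Wh/L

56.21 Wh/L


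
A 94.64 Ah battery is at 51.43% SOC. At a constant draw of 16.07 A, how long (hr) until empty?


Step 1: remaining = SOC/100 * C_total = 51.43/100 * 94.64 = 48.673 Ah
Step 2: t = remaining / I = 48.673 / 16.07 = 3.029 hr

3.029 hr


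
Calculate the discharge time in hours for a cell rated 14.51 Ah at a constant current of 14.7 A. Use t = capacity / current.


t = capacity / current = 14.51 / 14.7 = 0.9871 hr

0.9871 hr


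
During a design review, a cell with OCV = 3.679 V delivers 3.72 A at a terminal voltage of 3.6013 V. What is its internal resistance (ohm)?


R = (OCV - V) / I = (3.679 - 3.6013) / 3.72 = 0.02089 ohm

0.02089 ohm


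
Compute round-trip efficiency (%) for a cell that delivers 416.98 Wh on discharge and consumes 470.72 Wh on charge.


eta_e = E_dis / E_chg * 100 = 416.98 / 470.72 * 100 = 88.58%

88.58%


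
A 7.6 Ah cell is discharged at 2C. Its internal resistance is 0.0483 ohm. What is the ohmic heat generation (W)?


Step 1: I = C_rate * capacity = 2 * 7.6 = 15.2 A
Step 2: Q = I^2 * R = 15.2^2 * 0.0483 = 231.04 * 0.0483 = 11.16 W

11.16 W


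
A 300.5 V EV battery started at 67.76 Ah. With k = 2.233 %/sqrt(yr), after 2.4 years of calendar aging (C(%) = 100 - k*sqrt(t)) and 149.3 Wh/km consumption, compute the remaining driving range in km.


Step 1: capacity retention = 100 - 2.233 * sqrt(2.4) = 100 - 2.233 * 1.5492 = 96.541%
Step 2: C_now = 67.76 * 96.541/100 = 65.416 Ah
Step 3: E_pack = V * C_now = 300.5 * 65.416 = 19658 Wh
Step 4: range = E_pack / consumption = 19658 / 149.3 = 131.7 km

131.7 km


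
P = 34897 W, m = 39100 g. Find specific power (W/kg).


Convert: m = 39100 g = 39.1 kg
Specific power = 34897 W / 39.1 kg = 892.5 W/kg

892.5 W/kg


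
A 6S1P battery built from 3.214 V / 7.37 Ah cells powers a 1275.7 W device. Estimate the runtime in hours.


Step 1: E_pack = Ns * V_cell * Np * C_cell = 6 * 3.214 * 1 * 7.37 = 142.12 Wh
Step 2: t = E_pack / P = 142.12 / 1275.7 = 0.1114 hr

0.1114 hr


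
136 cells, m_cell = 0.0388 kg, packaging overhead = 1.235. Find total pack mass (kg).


Cell mass sum = 136 * 0.0388 = 5.2768 kg
With overhead 1.235: m_pack = 5.2768 * 1.235 = 6.517 kg

6.517 kg


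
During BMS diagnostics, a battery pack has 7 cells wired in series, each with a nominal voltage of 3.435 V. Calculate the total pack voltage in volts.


V_pack = n * V_cell = 7 * 3.435 = 24.045 V

24.045 V


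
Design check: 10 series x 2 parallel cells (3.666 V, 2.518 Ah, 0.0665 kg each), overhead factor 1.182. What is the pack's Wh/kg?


Step 1: V_pack = 10 * 3.666 = 36.66 V
Step 2: C_pack = 2 * 2.518 = 5.036 Ah
Step 3: E_pack = V_pack * C_pack = 36.66 * 5.036 = 184.62 Wh
Step 4: m_pack = 10 * 2 * 0.0665 * 1.182 = 1.5721 kg
Step 5: ED = E_pack / m_pack = 184.62 / 1.5721 = 117.4 Wh/kg

117.4 Wh/kg


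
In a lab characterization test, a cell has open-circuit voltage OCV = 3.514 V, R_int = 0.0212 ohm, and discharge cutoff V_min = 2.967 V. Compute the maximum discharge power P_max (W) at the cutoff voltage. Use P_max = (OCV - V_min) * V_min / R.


dV = OCV - V_min = 0.547 V (so I_max = dV / R)
P_max = dV * V_min / R = 0.547 * 2.967 / 0.0212 = 76.55 W

76.55 W


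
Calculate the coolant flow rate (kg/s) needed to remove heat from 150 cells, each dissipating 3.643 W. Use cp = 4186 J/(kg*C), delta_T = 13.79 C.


Q_total = 150 * 3.643 = 546.45 W
m_dot = Q_total / (cp * dT) = 546.45 / (4186 * 13.79) = 0.009466 kg/s

0.009466 kg/s


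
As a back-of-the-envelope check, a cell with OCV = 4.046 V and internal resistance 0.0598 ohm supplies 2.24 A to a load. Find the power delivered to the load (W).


Step 1: V_terminal = OCV - I*R = 4.046 - 2.24 * 0.0598 = 3.912 V
Step 2: P_out = V_terminal * I = 3.912 * 2.24 = 8.763 W

8.763 W


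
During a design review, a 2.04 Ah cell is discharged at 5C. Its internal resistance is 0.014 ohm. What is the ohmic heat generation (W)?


Step 1: I = C_rate * capacity = 5 * 2.04 = 10.2 A
Step 2: Q = I^2 * R = 10.2^2 * 0.014 = 104.04 * 0.014 = 1.457 W

1.457 W


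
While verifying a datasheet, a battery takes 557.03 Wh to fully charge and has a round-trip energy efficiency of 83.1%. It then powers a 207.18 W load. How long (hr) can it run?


Step 1: E_discharge = eta/100 * E_charge = 83.1/100 * 557.03 = 462.89 Wh
Step 2: t = E_discharge / P = 462.89 / 207.18 = 2.234 hr

2.234 hr


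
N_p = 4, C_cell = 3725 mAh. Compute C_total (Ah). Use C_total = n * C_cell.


Convert: C_cell = 3725 mAh = 3.725 Ah
C_total = 4 * 3.725 = 14.9 Ah

14.9 Ah


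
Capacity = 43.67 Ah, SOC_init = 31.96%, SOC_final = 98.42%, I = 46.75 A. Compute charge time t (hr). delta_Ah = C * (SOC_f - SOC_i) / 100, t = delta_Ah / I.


delta_Ah = 43.67 * (98.42 - 31.96) / 100 = 29.023 Ah
t = delta_Ah / I = 29.023 / 46.75 = 0.6208 hr

0.6208 hr


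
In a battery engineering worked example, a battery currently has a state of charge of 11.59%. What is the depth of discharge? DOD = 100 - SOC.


Complement of SOC: DOD = 100% - 11.59% = 88.41%

88.41%


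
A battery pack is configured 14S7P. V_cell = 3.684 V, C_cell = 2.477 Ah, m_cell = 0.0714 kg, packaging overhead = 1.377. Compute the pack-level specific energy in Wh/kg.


Step 1: V_pack = 14 * 3.684 = 51.576 V
Step 2: C_pack = 7 * 2.477 = 17.339 Ah
Step 3: E_pack = V_pack * C_pack = 51.576 * 17.339 = 894.28 Wh
Step 4: m_pack = 14 * 7 * 0.0714 * 1.377 = 9.6351 kg
Step 5: ED = E_pack / m_pack = 894.28 / 9.6351 = 92.81 Wh/kg

92.81 Wh/kg


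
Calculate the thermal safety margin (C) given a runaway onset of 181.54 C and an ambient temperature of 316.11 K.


Convert: T_ambient = 316.11 K = 42.96 C
margin = 181.54 - 42.96 = 138.58 C

138.58 C


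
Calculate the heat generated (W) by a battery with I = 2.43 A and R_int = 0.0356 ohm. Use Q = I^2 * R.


I^2 = 5.9049
Q = 5.9049 * 0.0356 = 0.2102 W

0.2102 W


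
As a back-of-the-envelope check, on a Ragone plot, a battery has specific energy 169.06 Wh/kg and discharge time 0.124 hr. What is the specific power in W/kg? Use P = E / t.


P_specific = E / t = 169.06 / 0.124 = 1363 W/kg

1363 W/kg


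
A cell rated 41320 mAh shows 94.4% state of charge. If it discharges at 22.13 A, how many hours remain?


Convert: C_total = 41320 mAh = 41.32 Ah
Step 1: remaining = SOC/100 * C_total = 94.4/100 * 41.32 = 39.006 Ah
Step 2: t = remaining / I = 39.006 / 22.13 = 1.763 hr

1.763 hr


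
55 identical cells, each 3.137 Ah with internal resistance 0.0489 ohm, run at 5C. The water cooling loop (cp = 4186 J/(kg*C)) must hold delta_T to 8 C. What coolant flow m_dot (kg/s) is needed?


Step 1: I = 5 * 3.137 = 15.685 A
Step 2: Q_cell = I^2 * R = 15.685^2 * 0.0489 = 12.03 W
Step 3: Q_total = 55 * 12.03 = 661.65 W
Step 4: m_dot = Q_total / (cp * dT) = 661.65 / (4186 * 8) = 0.01976 kg/s

0.01976 kg/s


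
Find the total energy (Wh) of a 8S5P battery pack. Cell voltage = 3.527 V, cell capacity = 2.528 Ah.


V_pack = 8 * 3.527 = 28.216 V
C_pack = 5 * 2.528 = 12.64 Ah
E = V_pack * C_pack = 28.216 * 12.64 = 356.7 Wh

356.7 Wh


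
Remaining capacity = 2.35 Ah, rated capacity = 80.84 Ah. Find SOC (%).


SOC% = 2.35 / 80.84 * 100 = 2.907%

2.907%


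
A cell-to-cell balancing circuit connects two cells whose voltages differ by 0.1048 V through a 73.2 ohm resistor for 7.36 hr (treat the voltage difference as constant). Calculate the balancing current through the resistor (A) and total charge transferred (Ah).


I_bal = dV / R = 0.1048 / 73.2 = 0.0014317 A
Q = I_bal * t = 0.0014317 * 7.36 = 0.01054 Ah

I=0.0014317 A, Q=0.01054 Ah


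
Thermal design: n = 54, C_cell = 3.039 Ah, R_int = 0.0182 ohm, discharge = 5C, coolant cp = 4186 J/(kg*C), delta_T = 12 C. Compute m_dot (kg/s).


Step 1: I = 5 * 3.039 = 15.195 A
Step 2: Q_cell = I^2 * R = 15.195^2 * 0.0182 = 4.2022 W
Step 3: Q_total = 54 * 4.2022 = 226.92 W
Step 4: m_dot = Q_total / (cp * dT) = 226.92 / (4186 * 12) = 0.004517 kg/s

0.004517 kg/s


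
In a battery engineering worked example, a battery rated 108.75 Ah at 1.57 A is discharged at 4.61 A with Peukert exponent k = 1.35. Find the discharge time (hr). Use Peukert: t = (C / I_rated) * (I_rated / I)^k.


t_rated = C / I_rated = 108.75 / 1.57 = 69.268 hr
(I_rated/I)^k = (0.34056)^1.35 = 0.23359
t = t_rated * (I_rated/I)^k = 69.268 * 0.23359 = 16.18 hr

16.18 hr


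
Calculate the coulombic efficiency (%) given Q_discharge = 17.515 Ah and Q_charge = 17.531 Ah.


Coulombic efficiency = 17.515/17.531 * 100% = 99.91%

99.91%


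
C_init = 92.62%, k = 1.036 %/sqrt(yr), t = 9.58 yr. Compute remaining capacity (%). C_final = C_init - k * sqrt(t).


Step 1: sqrt(9.58 yr) = 3.0952
Step 2: drop = 1.036 * 3.0952 = 3.2066
Step 3: C_final = 92.62 - 3.2066 = 89.41%

89.41%


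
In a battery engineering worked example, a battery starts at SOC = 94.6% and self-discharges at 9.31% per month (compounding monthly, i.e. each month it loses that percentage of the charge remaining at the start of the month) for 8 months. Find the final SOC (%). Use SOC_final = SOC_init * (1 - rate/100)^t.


Monthly retention factor = 1 - 9.31/100 = 0.9069
Over 8 months: factor^8 = 0.45759
SOC_final = 94.6 * 0.45759 = 43.29%

43.29%


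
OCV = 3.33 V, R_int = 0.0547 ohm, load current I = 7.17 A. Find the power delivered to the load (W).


Step 1: V_terminal = OCV - I*R = 3.33 - 7.17 * 0.0547 = 2.9378 V
Step 2: P_out = V_terminal * I = 2.9378 * 7.17 = 21.06 W

21.06 W


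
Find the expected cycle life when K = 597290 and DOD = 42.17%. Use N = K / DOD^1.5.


Step 1: DOD^1.5 = 42.17^1.5 = 273.85
Step 2: N = 597290 / 273.85 = 2181 cycles

2181 cycles


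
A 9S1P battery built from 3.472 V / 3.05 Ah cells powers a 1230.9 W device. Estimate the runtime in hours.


Step 1: E_pack = Ns * V_cell * Np * C_cell = 9 * 3.472 * 1 * 3.05 = 95.306 Wh
Step 2: t = E_pack / P = 95.306 / 1230.9 = 0.07743 hr

0.07743 hr


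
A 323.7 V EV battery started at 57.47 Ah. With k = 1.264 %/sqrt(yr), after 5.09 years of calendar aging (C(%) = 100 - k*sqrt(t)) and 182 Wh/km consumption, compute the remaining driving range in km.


Step 1: capacity retention = 100 - 1.264 * sqrt(5.09) = 100 - 1.264 * 2.2561 = 97.148%
Step 2: C_now = 57.47 * 97.148/100 = 55.831 Ah
Step 3: E_pack = V * C_now = 323.7 * 55.831 = 18072 Wh
Step 4: range = E_pack / consumption = 18072 / 182 = 99.30 km

99.30 km


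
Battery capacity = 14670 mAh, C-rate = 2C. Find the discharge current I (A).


Convert: capacity = 14670 mAh = 14.67 Ah
I = C_rate * capacity = 2 * 14.67 = 29.34 A

29.34 A


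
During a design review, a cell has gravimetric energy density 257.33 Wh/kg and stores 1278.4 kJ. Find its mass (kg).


Convert: E = 1278.4 kJ = 355.11 Wh
m = E / ED = 355.11 / 257.33 = 1.380 kg

1.380 kg


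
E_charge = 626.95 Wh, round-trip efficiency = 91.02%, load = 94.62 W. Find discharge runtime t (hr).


Step 1: E_discharge = eta/100 * E_charge = 91.02/100 * 626.95 = 570.65 Wh
Step 2: t = E_discharge / P = 570.65 / 94.62 = 6.031 hr

6.031 hr


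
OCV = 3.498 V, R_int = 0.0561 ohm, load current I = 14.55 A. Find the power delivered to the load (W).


Step 1: V_terminal = OCV - I*R = 3.498 - 14.55 * 0.0561 = 2.6817 V
Step 2: P_out = V_terminal * I = 2.6817 * 14.55 = 39.02 W

39.02 W


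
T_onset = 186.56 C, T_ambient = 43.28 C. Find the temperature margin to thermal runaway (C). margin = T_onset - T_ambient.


margin = T_onset - T_ambient = 186.56 - 43.28 = 143.28 C

143.28 C


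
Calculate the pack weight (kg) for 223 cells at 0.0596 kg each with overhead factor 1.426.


Cell mass sum = 223 * 0.0596 = 13.291 kg
With overhead 1.426: m_pack = 13.291 * 1.426 = 18.95 kg

18.95 kg


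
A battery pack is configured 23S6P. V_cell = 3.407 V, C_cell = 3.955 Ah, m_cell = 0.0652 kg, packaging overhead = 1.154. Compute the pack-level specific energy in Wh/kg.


Step 1: V_pack = 23 * 3.407 = 78.361 V
Step 2: C_pack = 6 * 3.955 = 23.73 Ah
Step 3: E_pack = V_pack * C_pack = 78.361 * 23.73 = 1859.5 Wh
Step 4: m_pack = 23 * 6 * 0.0652 * 1.154 = 10.383 kg
Step 5: ED = E_pack / m_pack = 1859.5 / 10.383 = 179.1 Wh/kg

179.1 Wh/kg


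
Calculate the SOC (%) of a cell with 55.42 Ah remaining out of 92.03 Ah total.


SOC = (remaining / total) * 100 = (55.42 / 92.03) * 100 = 60.22%

60.22%


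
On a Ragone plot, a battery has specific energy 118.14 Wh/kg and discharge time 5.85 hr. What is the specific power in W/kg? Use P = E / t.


Specific power = 118.14 Wh/kg / 5.85 hr = 20.19 W/kg

20.19 W/kg


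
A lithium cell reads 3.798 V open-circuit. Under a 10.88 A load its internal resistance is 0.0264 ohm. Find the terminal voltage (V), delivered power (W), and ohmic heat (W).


Step 1: V_terminal = OCV - I*R = 3.798 - 10.88 * 0.0264 = 3.5108 V
Step 2: P_out = V_terminal * I = 3.5108 * 10.88 = 38.20 W
Step 3: Q = I^2 * R = 10.88^2 * 0.0264 = 3.125 W

V=3.5108 V, P=38.20 W, Q=3.125 W


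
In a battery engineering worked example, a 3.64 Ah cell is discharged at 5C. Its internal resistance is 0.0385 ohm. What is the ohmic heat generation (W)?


Step 1: I = C_rate * capacity = 5 * 3.64 = 18.2 A
Step 2: Q = I^2 * R = 18.2^2 * 0.0385 = 331.24 * 0.0385 = 12.75 W

12.75 W


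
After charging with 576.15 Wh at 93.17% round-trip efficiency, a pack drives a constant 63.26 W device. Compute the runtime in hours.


Step 1: E_discharge = eta/100 * E_charge = 93.17/100 * 576.15 = 536.8 Wh
Step 2: t = E_discharge / P = 536.8 / 63.26 = 8.486 hr

8.486 hr


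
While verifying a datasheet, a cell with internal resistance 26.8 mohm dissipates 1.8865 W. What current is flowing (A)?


Convert: R = 26.8 mohm = 0.0268 ohm
I = sqrt(Q / R) = sqrt(1.8865 / 0.0268) = sqrt(70.392) = 8.390 A

8.390 A


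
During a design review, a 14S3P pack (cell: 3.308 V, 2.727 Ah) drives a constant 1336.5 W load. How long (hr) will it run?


Step 1: E_pack = Ns * V_cell * Np * C_cell = 14 * 3.308 * 3 * 2.727 = 378.88 Wh
Step 2: t = E_pack / P = 378.88 / 1336.5 = 0.2835 hr

0.2835 hr


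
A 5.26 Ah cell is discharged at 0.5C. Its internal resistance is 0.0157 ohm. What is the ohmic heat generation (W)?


Step 1: I = C_rate * capacity = 0.5 * 5.26 = 2.63 A
Step 2: Q = I^2 * R = 2.63^2 * 0.0157 = 6.9169 * 0.0157 = 0.1086 W

0.1086 W


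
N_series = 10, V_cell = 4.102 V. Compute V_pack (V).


With 10 cells in series at 4.102 V each, V_pack = 41.02 V

41.02 V


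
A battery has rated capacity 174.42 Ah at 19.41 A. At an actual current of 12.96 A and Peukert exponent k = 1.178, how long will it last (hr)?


t_rated = C / I_rated = 174.42 / 19.41 = 8.9861 hr
(I_rated/I)^k = (1.4977)^1.178 = 1.6093
t = t_rated * (I_rated/I)^k = 8.9861 * 1.6093 = 14.46 hr

14.46 hr


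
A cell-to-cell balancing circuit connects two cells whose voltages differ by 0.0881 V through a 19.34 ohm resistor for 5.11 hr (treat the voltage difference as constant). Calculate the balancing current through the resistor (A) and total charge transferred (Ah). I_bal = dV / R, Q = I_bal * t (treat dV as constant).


First, Ohm's law: I_bal = 0.0881 V / 19.34 ohm = 0.0045553 A
Then Q = I * t = 0.0045553 A * 5.11 hr = 0.02328 Ah

I=0.0045553 A, Q=0.02328 Ah


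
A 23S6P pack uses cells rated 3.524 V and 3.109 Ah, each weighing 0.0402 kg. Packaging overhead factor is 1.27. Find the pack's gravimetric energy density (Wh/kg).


Step 1: V_pack = 23 * 3.524 = 81.052 V
Step 2: C_pack = 6 * 3.109 = 18.654 Ah
Step 3: E_pack = V_pack * C_pack = 81.052 * 18.654 = 1511.9 Wh
Step 4: m_pack = 23 * 6 * 0.0402 * 1.27 = 7.0455 kg
Step 5: ED = E_pack / m_pack = 1511.9 / 7.0455 = 214.6 Wh/kg

214.6 Wh/kg


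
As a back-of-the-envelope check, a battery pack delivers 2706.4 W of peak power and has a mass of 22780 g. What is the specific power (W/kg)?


Convert: m = 22780 g = 22.78 kg
SP = P / m = 2706.4 / 22.78 = 118.8 W/kg

118.8 W/kg


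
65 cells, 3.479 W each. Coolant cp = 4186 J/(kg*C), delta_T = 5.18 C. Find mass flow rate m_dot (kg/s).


Q_total = 65 * 3.479 = 226.14 W
m_dot = Q_total / (cp * dT) = 226.14 / (4186 * 5.18) = 0.01043 kg/s

0.01043 kg/s


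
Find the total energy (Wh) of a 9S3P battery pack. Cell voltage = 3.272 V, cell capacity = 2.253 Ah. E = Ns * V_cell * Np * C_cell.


E = Ns * Vcell * Np * Ccell = 9 * 3.272 * 3 * 2.253 = 199.0 Wh

199.0 Wh


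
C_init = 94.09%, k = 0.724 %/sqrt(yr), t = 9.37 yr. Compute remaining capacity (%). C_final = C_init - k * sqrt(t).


sqrt(t) = sqrt(9.37) = 3.061
C_final = 94.09 - 0.724 * 3.061 = 91.87%

91.87%


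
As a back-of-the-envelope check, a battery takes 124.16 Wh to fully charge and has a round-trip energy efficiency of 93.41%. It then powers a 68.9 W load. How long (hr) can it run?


Step 1: E_discharge = eta/100 * E_charge = 93.41/100 * 124.16 = 115.98 Wh
Step 2: t = E_discharge / P = 115.98 / 68.9 = 1.683 hr

1.683 hr


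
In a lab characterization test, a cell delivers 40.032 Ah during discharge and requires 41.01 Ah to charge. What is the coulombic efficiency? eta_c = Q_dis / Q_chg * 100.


eta_c = Q_dis / Q_chg * 100 = 40.032 / 41.01 * 100 = 97.62%

97.62%


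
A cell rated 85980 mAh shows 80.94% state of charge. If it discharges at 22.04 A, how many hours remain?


Convert: C_total = 85980 mAh = 85.98 Ah
Step 1: remaining = SOC/100 * C_total = 80.94/100 * 85.98 = 69.592 Ah
Step 2: t = remaining / I = 69.592 / 22.04 = 3.158 hr

3.158 hr


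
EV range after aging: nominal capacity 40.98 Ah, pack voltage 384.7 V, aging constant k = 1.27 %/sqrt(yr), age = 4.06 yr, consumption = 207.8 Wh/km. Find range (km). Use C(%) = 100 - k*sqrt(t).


Step 1: capacity retention = 100 - 1.27 * sqrt(4.06) = 100 - 1.27 * 2.0149 = 97.441%
Step 2: C_now = 40.98 * 97.441/100 = 39.931 Ah
Step 3: E_pack = V * C_now = 384.7 * 39.931 = 15361 Wh
Step 4: range = E_pack / consumption = 15361 / 207.8 = 73.92 km

73.92 km


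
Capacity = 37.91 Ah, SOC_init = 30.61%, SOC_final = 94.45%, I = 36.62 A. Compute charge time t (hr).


Step 1: dSOC = 94.45% - 30.61% = 63.84%
Step 2: delta_Ah = 37.91 * 63.84 / 100 = 24.202 Ah
Step 3: t = 24.202 / 36.62 = 0.6609 hr

0.6609 hr


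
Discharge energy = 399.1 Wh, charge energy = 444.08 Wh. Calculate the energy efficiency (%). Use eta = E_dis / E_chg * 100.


Round-trip efficiency = 399.1/444.08 * 100% = 89.87%

89.87%


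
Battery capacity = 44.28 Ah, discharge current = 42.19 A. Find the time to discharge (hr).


t = capacity / current = 44.28 / 42.19 = 1.050 hr

1.050 hr


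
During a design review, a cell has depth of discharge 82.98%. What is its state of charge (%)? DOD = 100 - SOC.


SOC = 100 - DOD = 100 - 82.98 = 17.02%

17.02%


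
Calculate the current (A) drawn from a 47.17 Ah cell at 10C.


At 10C: I = 10 * 47.17 Ah = 471.7 A

471.7 A
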